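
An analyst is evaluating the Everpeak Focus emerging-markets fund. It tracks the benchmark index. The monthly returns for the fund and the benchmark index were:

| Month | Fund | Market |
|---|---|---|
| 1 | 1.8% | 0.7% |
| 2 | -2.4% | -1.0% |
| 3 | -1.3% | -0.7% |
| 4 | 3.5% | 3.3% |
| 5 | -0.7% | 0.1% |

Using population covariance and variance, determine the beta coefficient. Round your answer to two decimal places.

1.33

r̄p = 0.1800%,  r̄m = 0.4800%
Cov = Σ(rp − r̄p)(rm − r̄m) / 5 = 3.1236
Var(rm) = Σ(rm − r̄m)² / 5 = 2.3456
β = Cov / Var = 3.1236 / 2.3456 = 1.3317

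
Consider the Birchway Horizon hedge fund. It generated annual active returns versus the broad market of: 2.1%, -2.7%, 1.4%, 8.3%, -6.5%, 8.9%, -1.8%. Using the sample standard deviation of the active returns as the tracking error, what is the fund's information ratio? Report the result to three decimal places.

Mean return μ = 9.70 / 7 = 1.3857%
Sample std dev = √[193.8086 / 6] = 5.6834%
IR = μ / tracking error = 1.3857 / 5.6834 = 0.2438

0.244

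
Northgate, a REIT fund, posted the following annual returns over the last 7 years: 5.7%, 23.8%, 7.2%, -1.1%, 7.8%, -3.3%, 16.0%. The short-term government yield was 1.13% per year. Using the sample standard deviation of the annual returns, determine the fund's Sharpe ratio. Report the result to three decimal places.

0.732

r̄ = (5.7 + 23.8 + 7.2 − 1.1 + 7.8 − 3.3 + 16) / 7 = 56.10 / 7 = 8.0143%
Σ(r − r̄)² = (5.7 − 8.0143)² + (23.8 − 8.0143)² + … = 530.1086
sample σ = √(530.1086 / 6) = √88.3514 = 9.3995%
Sharpe = (r̄ − rf) / σ = (8.0143 − 1.13) / 9.3995 = 6.8843 / 9.3995 = 0.7324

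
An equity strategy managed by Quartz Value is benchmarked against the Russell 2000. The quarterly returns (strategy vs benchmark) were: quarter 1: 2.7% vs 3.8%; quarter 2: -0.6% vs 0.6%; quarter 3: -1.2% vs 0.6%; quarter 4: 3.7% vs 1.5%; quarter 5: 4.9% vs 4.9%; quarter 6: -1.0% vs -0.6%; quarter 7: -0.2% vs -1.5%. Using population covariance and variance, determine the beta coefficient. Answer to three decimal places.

0.903

r̄p = 1.1857%,  r̄m = 1.3286%
Cov = Σ(rp − r̄p)(rm − r̄m) / 7 = 4.0876
Var(rm) = Σ(rm − r̄m)² / 7 = 4.5249
β = Cov / Var = 4.0876 / 4.5249 = 0.9034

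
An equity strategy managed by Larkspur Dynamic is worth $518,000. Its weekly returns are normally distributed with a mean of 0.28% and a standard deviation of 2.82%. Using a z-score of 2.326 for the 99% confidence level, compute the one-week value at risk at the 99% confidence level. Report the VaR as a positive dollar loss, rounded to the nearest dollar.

Return at the 99% tail: μ − z·σ = 0.28% − 2.326 × 2.82% = 0.28 − 6.55932 = -6.27932%
VaR = −(-6.27932%) × $518,000 = 6.27932% × $518,000 = $32,527

$32,527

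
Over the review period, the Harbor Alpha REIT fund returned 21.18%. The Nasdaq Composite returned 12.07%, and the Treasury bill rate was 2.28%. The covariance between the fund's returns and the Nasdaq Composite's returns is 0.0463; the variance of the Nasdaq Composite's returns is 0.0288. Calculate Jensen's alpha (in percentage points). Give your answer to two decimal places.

3.16

β = Cov / Var = 0.0463 / 0.0288 = 1.6076
E[R] = Rf + β(Rm − Rf) = 2.28% + 1.6076 × (12.07% − 2.28%) = 18.0184%
α = Rp − E[R] = 21.18% − 18.0184% = 3.1616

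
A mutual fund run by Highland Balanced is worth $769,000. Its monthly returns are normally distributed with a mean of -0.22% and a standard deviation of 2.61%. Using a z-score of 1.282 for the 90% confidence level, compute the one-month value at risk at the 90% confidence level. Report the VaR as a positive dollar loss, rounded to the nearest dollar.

$27,423

Return at the 90% tail: μ − z·σ = -0.22% − 1.282 × 2.61% = -0.22 − 3.34602 = -3.56602%
VaR = −(-3.56602%) × $769,000 = 3.56602% × $769,000 = $27,423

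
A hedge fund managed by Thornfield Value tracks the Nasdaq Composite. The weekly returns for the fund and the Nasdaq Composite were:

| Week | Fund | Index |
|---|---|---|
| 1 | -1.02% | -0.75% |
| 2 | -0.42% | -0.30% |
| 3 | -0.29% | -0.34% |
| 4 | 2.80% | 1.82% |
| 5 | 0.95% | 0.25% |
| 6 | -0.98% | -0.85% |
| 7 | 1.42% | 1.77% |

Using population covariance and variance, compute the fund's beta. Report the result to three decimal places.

r̄p = 0.3514%,  r̄m = 0.2286%
Cov = Σ(rp − r̄p)(rm − r̄m) / 7 = 1.3010
Var(rm) = Σ(rm − r̄m)² / 7 = 1.0904
β = Cov / Var = 1.3010 / 1.0904 = 1.1931

1.193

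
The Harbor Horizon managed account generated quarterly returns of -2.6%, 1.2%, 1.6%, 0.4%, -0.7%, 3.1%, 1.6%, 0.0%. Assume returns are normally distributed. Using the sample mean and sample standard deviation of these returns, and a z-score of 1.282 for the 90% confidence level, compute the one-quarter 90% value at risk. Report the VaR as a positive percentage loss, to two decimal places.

1.64

Mean return μ = 4.60 / 8 = 0.5750%
Σ(r − μ)² = (-2.6 − 0.5750)² + (1.2 − 0.5750)² + … = 20.9350
σ = √[20.9350 / 7] = 1.7294%
VaR = −(μ − z·σ) = −(0.5750 − 1.282 × 1.7294) = −(-1.6421) = 1.6421%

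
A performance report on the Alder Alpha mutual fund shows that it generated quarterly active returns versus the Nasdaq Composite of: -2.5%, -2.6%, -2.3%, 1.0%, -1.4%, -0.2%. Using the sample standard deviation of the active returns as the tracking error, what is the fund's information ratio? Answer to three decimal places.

r̄ = (-2.5 − 2.6 − 2.3 + 1 − 1.4 − 0.2) / 6 = -8.00 / 6 = -1.3333%
Σ(r − r̄)² = (-2.5 − (-1.3333))² + (-2.6 − (-1.3333))² + … = 10.6333
σ = √[10.6333 / 5] = 1.4583%
IR = r̄ / tracking error = -1.3333 / 1.4583 = -0.9143

-0.914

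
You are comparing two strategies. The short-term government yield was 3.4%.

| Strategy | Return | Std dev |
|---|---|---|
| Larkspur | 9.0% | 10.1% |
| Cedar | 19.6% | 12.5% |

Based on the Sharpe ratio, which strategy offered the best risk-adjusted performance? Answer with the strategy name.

Larkspur: Sharpe ratio = (9.0% − 3.4%) / 10.1% = 0.554
Cedar: Sharpe ratio = (19.6% − 3.4%) / 12.5% = 1.296
Highest: Cedar (1.296).

Cedar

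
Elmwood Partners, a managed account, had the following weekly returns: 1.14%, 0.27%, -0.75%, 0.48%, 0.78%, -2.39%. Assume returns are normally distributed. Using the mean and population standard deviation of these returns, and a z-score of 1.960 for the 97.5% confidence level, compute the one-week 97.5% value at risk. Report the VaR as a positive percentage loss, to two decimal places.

r̄ = (1.14 + 0.27 − 0.75 + 0.48 + 0.78 − 2.39) / 6 = -0.0783%
Σ(r − r̄)² = (1.14 − (-0.0783))² + (0.27 − (-0.0783))² + … = 8.4491
σ = √[8.4491 / 6] = 1.1867%
VaR = −(r̄ − z·σ) = −(-0.0783 − 1.960 × 1.1867) = −(-2.4042) = 2.4042%

2.40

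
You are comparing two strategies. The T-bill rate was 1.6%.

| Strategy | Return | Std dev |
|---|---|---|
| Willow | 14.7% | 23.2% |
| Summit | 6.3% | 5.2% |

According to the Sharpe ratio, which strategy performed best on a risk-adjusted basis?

Willow: Sharpe ratio = (14.7% − 1.6%) / 23.2% = 0.565
Summit: Sharpe ratio = (6.3% − 1.6%) / 5.2% = 0.904
Highest: Summit (0.904).

Summit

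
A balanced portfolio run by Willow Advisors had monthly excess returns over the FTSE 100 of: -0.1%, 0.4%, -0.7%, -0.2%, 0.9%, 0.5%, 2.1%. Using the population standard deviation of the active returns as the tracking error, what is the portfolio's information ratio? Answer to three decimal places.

0.492

Mean return r̄ = 2.90 / 7 = 0.4143%
Σ(r − r̄)² = (-0.1 − 0.4143)² + (0.4 − 0.4143)² + (-0.7 − 0.4143)² + … = 4.9686
population σ = √(4.9686 / 7) = √0.7098 = 0.8425%
IR = r̄ / tracking error = 0.4143 / 0.8425 = 0.4918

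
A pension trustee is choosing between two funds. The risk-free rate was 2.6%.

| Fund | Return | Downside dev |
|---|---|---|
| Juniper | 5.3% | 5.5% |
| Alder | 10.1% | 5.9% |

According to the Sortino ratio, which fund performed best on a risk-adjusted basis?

Juniper: Sortino ratio = (5.3% − 2.6%) / 5.5% = 0.491
Alder: Sortino ratio = (10.1% − 2.6%) / 5.9% = 1.271
Highest: Alder (1.271).

Alder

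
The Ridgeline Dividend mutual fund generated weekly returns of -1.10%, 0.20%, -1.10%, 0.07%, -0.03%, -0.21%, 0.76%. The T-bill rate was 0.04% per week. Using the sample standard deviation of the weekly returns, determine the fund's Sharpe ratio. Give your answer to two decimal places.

-0.35

Mean return r̄ = -1.410 / 7 = -0.2014%
Sample std dev = √[2.8035 / 6] = 0.6836%
Sharpe = (r̄ − rf) / σ = (-0.2014 − 0.04) / 0.6836 = -0.2414 / 0.6836 = -0.3531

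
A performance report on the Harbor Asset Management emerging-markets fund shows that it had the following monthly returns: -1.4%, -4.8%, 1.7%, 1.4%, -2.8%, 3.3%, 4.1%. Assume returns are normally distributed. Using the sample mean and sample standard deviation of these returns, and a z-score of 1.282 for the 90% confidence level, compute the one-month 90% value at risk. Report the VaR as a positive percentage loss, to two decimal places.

4.01

Mean return r̄ = 1.50 / 7 = 0.2143%
Sample std dev = √[65.0686 / 6] = 3.2931%
VaR = −(r̄ − z·σ) = −(0.2143 − 1.282 × 3.2931) = −(-4.0075) = 4.0075%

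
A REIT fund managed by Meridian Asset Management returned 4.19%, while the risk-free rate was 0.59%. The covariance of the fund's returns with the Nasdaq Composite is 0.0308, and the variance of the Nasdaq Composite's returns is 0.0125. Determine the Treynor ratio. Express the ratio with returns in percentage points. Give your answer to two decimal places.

1.46

β = Cov / Var = 0.0308 / 0.0125 = 2.4640
Treynor = (Rp − Rf) / β = (4.19% − 0.59%) / 2.4640 = 3.60 / 2.4640 = 1.4610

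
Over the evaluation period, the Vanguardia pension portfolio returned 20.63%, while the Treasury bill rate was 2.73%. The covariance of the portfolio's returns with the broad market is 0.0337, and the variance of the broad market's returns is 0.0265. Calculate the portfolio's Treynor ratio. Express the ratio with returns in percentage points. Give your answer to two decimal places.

14.08

β = Cov / Var = 0.0337 / 0.0265 = 1.2717
Treynor = (Rp − Rf) / β = (20.63% − 2.73%) / 1.2717 = 17.90 / 1.2717 = 14.0756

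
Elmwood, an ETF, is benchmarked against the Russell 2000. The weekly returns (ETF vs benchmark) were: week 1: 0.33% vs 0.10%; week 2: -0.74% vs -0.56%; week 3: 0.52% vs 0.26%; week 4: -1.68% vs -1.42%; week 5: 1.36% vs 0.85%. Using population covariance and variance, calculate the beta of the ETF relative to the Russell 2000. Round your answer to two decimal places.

1.36

r̄p = -0.0420%,  r̄m = -0.1540%
Cov = Σ(rp − r̄p)(rm − r̄m) / 5 = 0.8184
Var(rm) = Σ(rm − r̄m)² / 5 = 0.6023
β = Cov / Var = 0.8184 / 0.6023 = 1.3588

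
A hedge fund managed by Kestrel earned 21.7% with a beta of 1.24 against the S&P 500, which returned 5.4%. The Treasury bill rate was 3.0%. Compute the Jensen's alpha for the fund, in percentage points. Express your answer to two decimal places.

CAPM expected return = Rf + β(Rm − Rf) = 3.0% + 1.24 × (5.4% − 3.0%) = 3 + 1.24 × 2.40 = 5.9760%
Jensen's α = Rp − E[R] = 21.7% − 5.9760% = 15.7240

15.72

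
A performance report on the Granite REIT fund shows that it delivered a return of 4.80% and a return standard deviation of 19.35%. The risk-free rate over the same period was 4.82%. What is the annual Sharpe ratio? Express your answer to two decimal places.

0.00

Sharpe = (Rp − Rf) / σp = (4.80% − 4.82%) / 19.35% = -0.02% / 19.35% = -0.0010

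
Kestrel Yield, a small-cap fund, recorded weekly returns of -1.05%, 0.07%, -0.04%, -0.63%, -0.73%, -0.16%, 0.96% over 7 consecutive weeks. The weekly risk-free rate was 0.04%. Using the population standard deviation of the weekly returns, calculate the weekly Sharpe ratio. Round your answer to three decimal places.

μ = (-1.05 + 0.07 − 0.04 − 0.63 − 0.73 − 0.16 + 0.96) / 7 = -0.2257%
Σ(r − μ)² = 2.6294; population σ = √(2.6294/7) = 0.6129%
Sharpe = (μ − rf) / σ = (-0.2257 − 0.04) / 0.6129 = -0.2657 / 0.6129 = -0.4335

-0.434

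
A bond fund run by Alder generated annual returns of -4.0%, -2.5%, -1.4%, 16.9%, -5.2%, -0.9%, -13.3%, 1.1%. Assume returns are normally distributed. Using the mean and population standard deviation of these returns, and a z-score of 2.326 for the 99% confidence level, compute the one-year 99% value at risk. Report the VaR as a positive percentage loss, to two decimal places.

Mean return r̄ = -9.30 / 8 = -1.1625%
Population std dev = √[504.9588 / 8] = 7.9448%
VaR = −(r̄ − z·σ) = −(-1.1625 − 2.326 × 7.9448) = −(-19.6421) = 19.6421%

19.64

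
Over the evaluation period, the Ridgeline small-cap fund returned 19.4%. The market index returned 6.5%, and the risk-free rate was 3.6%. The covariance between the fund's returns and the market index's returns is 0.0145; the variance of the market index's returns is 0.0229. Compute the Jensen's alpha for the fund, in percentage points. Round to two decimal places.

β = Cov / Var = 0.0145 / 0.0229 = 0.6332
E[R] = Rf + β(Rm − Rf) = 3.6% + 0.6332 × (6.5% − 3.6%) = 5.4363%
α = Rp − E[R] = 19.4% − 5.4363% = 13.9637

13.96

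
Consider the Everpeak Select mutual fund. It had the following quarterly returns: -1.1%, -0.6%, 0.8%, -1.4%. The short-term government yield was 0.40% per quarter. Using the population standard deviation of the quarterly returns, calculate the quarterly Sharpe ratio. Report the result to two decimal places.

-1.16

μ = (-1.1 − 0.6 + 0.8 − 1.4) / 4 = -2.30 / 4 = -0.5750%
Σ(r − μ)² = (-1.1 − (-0.5750))² + (-0.6 − (-0.5750))² + … = 2.8475
σ = √[2.8475 / 4] = 0.8437%
Sharpe = (μ − rf) / σ = (-0.5750 − 0.4) / 0.8437 = -0.9750 / 0.8437 = -1.1556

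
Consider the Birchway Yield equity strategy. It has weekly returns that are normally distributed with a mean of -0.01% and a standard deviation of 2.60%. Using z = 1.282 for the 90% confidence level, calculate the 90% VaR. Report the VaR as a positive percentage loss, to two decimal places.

VaR (as % loss) = −(μ − z·σ) = −(-0.01% − 1.282 × 2.60%) = −(-3.3432%) = 3.3432%

3.34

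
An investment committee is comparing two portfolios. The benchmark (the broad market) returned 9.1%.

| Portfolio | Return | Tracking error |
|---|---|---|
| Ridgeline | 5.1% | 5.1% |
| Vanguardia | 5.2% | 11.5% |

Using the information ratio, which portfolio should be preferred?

Ridgeline: IR = (5.1% − 9.1%) / 5.1% = -0.784
Vanguardia: IR = (5.2% − 9.1%) / 11.5% = -0.339
Highest: Vanguardia (-0.339).

Vanguardia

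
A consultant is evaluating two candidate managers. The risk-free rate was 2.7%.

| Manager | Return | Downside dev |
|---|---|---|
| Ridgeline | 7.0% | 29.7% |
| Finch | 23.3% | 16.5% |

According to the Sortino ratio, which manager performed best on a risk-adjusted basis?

Ridgeline: Sortino ratio = (7.0% − 2.7%) / 29.7% = 0.145
Finch: Sortino ratio = (23.3% − 2.7%) / 16.5% = 1.248
Highest: Finch (1.248).

Finch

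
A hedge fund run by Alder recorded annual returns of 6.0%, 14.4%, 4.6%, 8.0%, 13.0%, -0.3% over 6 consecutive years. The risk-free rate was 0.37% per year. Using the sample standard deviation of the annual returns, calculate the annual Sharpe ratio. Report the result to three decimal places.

μ = (6 + 14.4 + 4.6 + 8 + 13 − 0.3) / 6 = 7.6167%
Σ(r − μ)² = 149.5283; sample σ = √(149.5283/5) = 5.4686%
Sharpe = (μ − rf) / σ = (7.6167 − 0.37) / 5.4686 = 7.2467 / 5.4686 = 1.3251

1.325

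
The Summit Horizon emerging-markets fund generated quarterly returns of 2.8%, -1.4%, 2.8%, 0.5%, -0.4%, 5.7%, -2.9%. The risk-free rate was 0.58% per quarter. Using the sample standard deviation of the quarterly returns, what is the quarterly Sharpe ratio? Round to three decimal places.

0.148

r̄ = (2.8 − 1.4 + 2.8 + 0.5 − 0.4 + 5.7 − 2.9) / 7 = 1.0143%
Σ(r − r̄)² = (2.8 − 1.0143)² + (-1.4 − 1.0143)² + (2.8 − 1.0143)² + … = 51.7486
sample σ = √(51.7486 / 6) = √8.6248 = 2.9368%
Sharpe = (r̄ − rf) / σ = (1.0143 − 0.58) / 2.9368 = 0.4343 / 2.9368 = 0.1479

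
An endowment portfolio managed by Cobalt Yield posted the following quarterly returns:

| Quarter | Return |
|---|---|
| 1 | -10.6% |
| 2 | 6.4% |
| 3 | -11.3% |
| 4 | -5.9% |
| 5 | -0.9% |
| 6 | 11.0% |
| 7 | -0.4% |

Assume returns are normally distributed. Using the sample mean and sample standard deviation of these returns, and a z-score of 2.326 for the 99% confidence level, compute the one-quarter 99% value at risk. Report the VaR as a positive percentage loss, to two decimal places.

21.09

r̄ = (-10.6 + 6.4 − 11.3 − 5.9 − 0.9 + 11 − 0.4) / 7 = -11.70 / 7 = -1.6714%
Sample σ = √[Σ(r − r̄)² / 6] = √[418.2343 / 6] = √69.7057 = 8.3490%
VaR = −(r̄ − z·σ) = −(-1.6714 − 2.326 × 8.3490) = −(-21.0912) = 21.0912%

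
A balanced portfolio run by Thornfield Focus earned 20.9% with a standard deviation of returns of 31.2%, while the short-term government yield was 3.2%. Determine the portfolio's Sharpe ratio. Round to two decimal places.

Sharpe = (Rp − Rf) / σp = (20.9% − 3.2%) / 31.2% = 17.70% / 31.2% = 0.5673

0.57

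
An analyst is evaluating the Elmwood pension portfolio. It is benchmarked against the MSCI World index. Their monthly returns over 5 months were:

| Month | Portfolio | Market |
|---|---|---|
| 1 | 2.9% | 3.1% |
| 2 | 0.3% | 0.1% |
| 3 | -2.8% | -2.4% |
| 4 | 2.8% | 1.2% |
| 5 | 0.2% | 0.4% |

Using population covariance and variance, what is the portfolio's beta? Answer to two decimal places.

r̄p = 0.6800%,  r̄m = 0.4800%
Cov = Σ(rp − r̄p)(rm − r̄m) / 5 = 3.5096
Var(rm) = Σ(rm − r̄m)² / 5 = 3.1656
β = Cov / Var = 3.5096 / 3.1656 = 1.1087

1.11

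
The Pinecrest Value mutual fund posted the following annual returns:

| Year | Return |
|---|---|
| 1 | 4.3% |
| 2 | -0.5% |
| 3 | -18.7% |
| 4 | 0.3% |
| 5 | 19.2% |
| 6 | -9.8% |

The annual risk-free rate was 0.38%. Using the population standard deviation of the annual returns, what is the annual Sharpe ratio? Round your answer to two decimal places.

-0.11

Mean return μ = -5.20 / 6 = -0.8667%
Population σ = √[Σ(r − μ)² / 6] = √[828.6933 / 6] = √138.1156 = 11.7523%
Sharpe = (μ − rf) / σ = (-0.8667 − 0.38) / 11.7523 = -1.2467 / 11.7523 = -0.1061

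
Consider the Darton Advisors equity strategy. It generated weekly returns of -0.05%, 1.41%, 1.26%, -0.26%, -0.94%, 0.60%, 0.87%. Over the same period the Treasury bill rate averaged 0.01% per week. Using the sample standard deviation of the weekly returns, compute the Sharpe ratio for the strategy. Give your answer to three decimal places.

0.468

r̄ = (-0.05 + 1.41 + 1.26 − 0.26 − 0.94 + 0.6 + 0.87) / 7 = 2.890 / 7 = 0.4129%
Sample std dev = √[4.4531 / 6] = 0.8615%
Sharpe = (r̄ − rf) / σ = (0.4129 − 0.01) / 0.8615 = 0.4029 / 0.8615 = 0.4677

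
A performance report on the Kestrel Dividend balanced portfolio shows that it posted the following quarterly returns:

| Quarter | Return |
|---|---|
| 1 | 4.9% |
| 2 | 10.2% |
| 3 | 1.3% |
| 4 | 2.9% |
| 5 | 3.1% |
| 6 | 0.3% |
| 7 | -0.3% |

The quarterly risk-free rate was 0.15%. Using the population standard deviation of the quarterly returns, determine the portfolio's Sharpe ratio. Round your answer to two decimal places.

0.92

r̄ = (4.9 + 10.2 + 1.3 + 2.9 + 3.1 + 0.3 − 0.3) / 7 = 22.40 / 7 = 3.2000%
Σ(r − r̄)² = (4.9 − 3.2000)² + (10.2 − 3.2000)² + (1.3 − 3.2000)² + … = 76.2600
σ = √[76.2600 / 7] = 3.3006%
Sharpe = (r̄ − rf) / σ = (3.2000 − 0.15) / 3.3006 = 3.0500 / 3.3006 = 0.9241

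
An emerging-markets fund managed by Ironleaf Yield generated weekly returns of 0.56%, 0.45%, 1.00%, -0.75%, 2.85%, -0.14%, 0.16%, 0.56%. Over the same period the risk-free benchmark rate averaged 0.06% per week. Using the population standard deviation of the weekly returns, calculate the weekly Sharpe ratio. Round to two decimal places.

r̄ = (0.56 + 0.45 + 1 − 0.75 + 2.85 − 0.14 + 0.16 + 0.56) / 8 = 0.5863%
Σ(r − r̄)² = 7.8104; population σ = √(7.8104/8) = 0.9881%
Sharpe = (r̄ − rf) / σ = (0.5863 − 0.06) / 0.9881 = 0.5263 / 0.9881 = 0.5326

0.53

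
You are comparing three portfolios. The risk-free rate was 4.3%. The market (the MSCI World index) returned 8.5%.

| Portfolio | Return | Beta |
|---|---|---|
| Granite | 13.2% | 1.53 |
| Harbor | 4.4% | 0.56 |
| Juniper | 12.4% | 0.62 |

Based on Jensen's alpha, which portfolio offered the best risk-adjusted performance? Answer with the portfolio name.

Juniper

Granite: α = 13.2% − [4.3% + 1.53 × (8.5% − 4.3%)] = 2.474
Harbor: α = 4.4% − [4.3% + 0.56 × (8.5% − 4.3%)] = -2.252
Juniper: α = 12.4% − [4.3% + 0.62 × (8.5% − 4.3%)] = 5.496
Highest: Juniper (5.496).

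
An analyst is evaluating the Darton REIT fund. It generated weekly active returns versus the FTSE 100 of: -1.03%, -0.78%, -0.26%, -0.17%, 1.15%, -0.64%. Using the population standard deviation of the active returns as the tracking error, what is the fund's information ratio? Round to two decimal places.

-0.41

r̄ = (-1.03 − 0.78 − 0.26 − 0.17 + 1.15 − 0.64) / 6 = -0.2883%
Population σ = √[Σ(r − r̄)² / 6] = √[2.9991 / 6] = √0.4999 = 0.7070%
IR = r̄ / tracking error = -0.2883 / 0.7070 = -0.4078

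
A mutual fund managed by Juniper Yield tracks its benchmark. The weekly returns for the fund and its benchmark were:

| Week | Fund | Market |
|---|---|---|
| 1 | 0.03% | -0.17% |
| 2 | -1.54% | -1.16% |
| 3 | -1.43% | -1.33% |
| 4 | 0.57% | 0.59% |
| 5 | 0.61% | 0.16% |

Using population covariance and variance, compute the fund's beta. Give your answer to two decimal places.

1.24

r̄p = -0.3520%,  r̄m = -0.3820%
Cov = Σ(rp − r̄p)(rm − r̄m) / 5 = 0.6890
Var(rm) = Σ(rm − r̄m)² / 5 = 0.5575
β = Cov / Var = 0.6890 / 0.5575 = 1.2359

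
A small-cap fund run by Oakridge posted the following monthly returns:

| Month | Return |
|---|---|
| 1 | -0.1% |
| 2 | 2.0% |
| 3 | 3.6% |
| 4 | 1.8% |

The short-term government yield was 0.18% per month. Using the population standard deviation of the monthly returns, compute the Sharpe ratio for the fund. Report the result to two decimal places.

1.25

Mean return r̄ = 7.30 / 4 = 1.8250%
Population std dev = √[6.8875 / 4] = 1.3122%
Sharpe = (r̄ − rf) / σ = (1.8250 − 0.18) / 1.3122 = 1.6450 / 1.3122 = 1.2536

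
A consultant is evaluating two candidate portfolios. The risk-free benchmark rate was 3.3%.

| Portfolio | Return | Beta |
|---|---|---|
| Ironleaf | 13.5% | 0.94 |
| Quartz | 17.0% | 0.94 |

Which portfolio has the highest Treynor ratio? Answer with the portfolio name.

Ironleaf: Treynor = (13.5% − 3.3%) / 0.94 = 10.851
Quartz: Treynor = (17.0% − 3.3%) / 0.94 = 14.574
Highest: Quartz (14.574).

Quartz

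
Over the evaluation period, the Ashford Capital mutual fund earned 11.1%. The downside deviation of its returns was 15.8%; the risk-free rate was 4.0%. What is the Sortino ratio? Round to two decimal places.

0.45

Sortino = (Rp − Rf) / σd = (11.1% − 4.0%) / 15.8% = 7.10% / 15.8% = 0.4494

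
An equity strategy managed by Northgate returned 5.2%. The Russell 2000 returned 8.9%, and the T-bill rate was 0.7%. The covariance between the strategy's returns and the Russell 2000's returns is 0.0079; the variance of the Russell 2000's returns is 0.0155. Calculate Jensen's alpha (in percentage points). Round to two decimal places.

β = Cov / Var = 0.0079 / 0.0155 = 0.5097
E[R] = Rf + β(Rm − Rf) = 0.7% + 0.5097 × (8.9% − 0.7%) = 4.8795%
α = Rp − E[R] = 5.2% − 4.8795% = 0.3205

0.32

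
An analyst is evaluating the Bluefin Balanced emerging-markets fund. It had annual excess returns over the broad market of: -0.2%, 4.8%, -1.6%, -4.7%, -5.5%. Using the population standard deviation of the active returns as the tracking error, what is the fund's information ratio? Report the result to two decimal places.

r̄ = (-0.2 + 4.8 − 1.6 − 4.7 − 5.5) / 5 = -1.4400%
Population std dev = √[67.6120 / 5] = 3.6773%
IR = r̄ / tracking error = -1.4400 / 3.6773 = -0.3916

-0.39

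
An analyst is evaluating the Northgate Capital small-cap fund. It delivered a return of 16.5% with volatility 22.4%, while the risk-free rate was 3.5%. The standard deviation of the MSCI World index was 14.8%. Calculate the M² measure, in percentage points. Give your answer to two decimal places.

Sharpe = (Rp − Rf) / σp = (16.5% − 3.5%) / 22.4% = 0.5804
M² = Rf + Sharpe × σm = 3.5% + 0.5804 × 14.8% = 12.0899%

12.09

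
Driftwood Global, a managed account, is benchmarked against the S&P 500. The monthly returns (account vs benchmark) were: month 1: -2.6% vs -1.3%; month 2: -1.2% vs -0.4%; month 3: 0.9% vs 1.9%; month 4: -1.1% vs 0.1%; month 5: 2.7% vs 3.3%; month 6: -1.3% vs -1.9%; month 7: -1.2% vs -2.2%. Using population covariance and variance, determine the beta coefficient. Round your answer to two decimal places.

0.78

r̄p = -0.5429%,  r̄m = -0.0714%
Cov = Σ(rp − r̄p)(rm − r̄m) / 7 = 2.7441
Var(rm) = Σ(rm − r̄m)² / 7 = 3.5392
β = Cov / Var = 2.7441 / 3.5392 = 0.7753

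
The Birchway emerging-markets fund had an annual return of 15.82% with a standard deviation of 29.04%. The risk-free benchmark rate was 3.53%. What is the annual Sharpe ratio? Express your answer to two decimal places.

Sharpe = (Rp − Rf) / σp = (15.82% − 3.53%) / 29.04% = 12.29% / 29.04% = 0.4232

0.42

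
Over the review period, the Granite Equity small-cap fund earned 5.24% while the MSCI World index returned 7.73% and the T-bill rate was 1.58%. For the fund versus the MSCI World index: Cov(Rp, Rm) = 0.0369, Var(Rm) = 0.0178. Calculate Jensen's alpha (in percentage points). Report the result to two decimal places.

β = Cov / Var = 0.0369 / 0.0178 = 2.0730
E[R] = Rf + β(Rm − Rf) = 1.58% + 2.0730 × (7.73% − 1.58%) = 14.3290%
α = Rp − E[R] = 5.24% − 14.3290% = -9.0890

-9.09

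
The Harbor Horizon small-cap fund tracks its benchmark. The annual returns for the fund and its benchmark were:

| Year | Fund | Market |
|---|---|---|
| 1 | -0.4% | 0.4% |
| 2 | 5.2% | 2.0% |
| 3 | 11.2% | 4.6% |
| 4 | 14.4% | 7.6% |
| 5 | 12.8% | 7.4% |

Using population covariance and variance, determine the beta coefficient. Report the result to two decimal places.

r̄p = 8.6400%,  r̄m = 4.4000%
Cov = Σ(rp − r̄p)(rm − r̄m) / 5 = 15.1680
Var(rm) = Σ(rm − r̄m)² / 5 = 8.2080
β = Cov / Var = 15.1680 / 8.2080 = 1.8480

1.85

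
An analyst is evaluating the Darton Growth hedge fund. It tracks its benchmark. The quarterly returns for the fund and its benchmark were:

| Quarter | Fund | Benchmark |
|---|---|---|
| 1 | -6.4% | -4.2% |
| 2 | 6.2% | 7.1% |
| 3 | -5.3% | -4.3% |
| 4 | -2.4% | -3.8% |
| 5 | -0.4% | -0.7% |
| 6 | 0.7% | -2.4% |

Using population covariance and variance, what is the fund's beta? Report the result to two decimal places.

0.95

r̄p = -1.2667%,  r̄m = -1.3833%
Cov = Σ(rp − r̄p)(rm − r̄m) / 6 = 15.1494
Var(rm) = Σ(rm − r̄m)² / 6 = 15.9581
β = Cov / Var = 15.1494 / 15.9581 = 0.9493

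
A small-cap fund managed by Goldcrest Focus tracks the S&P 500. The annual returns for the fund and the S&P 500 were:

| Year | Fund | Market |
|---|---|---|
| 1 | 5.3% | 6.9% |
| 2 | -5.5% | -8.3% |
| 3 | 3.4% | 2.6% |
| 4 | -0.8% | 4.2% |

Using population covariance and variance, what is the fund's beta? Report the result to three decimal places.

r̄p = 0.6000%,  r̄m = 1.3500%
Cov = Σ(rp − r̄p)(rm − r̄m) / 4 = 21.1150
Var(rm) = Σ(rm − r̄m)² / 4 = 33.4025
β = Cov / Var = 21.1150 / 33.4025 = 0.6321

0.632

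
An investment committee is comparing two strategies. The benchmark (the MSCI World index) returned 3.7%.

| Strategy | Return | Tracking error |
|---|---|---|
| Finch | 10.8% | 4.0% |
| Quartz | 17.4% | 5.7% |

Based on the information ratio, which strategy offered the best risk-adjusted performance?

Finch: IR = (10.8% − 3.7%) / 4.0% = 1.775
Quartz: IR = (17.4% − 3.7%) / 5.7% = 2.404
Highest: Quartz (2.404).

Quartz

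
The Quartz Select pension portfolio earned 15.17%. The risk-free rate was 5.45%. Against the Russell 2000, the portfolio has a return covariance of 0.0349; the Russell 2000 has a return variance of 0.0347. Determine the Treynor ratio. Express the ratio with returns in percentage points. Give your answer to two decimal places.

9.66

β = Cov / Var = 0.0349 / 0.0347 = 1.0058
Treynor = (Rp − Rf) / β = (15.17% − 5.45%) / 1.0058 = 9.72 / 1.0058 = 9.6639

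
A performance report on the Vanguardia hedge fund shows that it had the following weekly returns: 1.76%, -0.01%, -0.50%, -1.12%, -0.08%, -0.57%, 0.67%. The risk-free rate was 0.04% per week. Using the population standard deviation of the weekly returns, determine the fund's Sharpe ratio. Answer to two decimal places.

-0.02

μ = (1.76 − 0.01 − 0.5 − 1.12 − 0.08 − 0.57 + 0.67) / 7 = 0.150 / 7 = 0.0214%
Σ(r − μ)² = (1.76 − 0.0214)² + (-0.01 − 0.0214)² + (-0.5 − 0.0214)² + … = 5.3791
population σ = √(5.3791 / 7) = √0.7684 = 0.8766%
Sharpe = (μ − rf) / σ = (0.0214 − 0.04) / 0.8766 = -0.0186 / 0.8766 = -0.0212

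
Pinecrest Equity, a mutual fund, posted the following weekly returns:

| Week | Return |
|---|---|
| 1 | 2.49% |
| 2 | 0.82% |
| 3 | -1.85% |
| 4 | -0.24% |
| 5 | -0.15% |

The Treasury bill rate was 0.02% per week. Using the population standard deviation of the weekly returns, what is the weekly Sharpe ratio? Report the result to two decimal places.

0.14

Mean return μ = 1.070 / 5 = 0.2140%
Σ(r − μ)² = (2.49 − 0.2140)² + (0.82 − 0.2140)² + … = 10.1461
population σ = √(10.1461 / 5) = √2.0292 = 1.4245%
Sharpe = (μ − rf) / σ = (0.2140 − 0.02) / 1.4245 = 0.1940 / 1.4245 = 0.1362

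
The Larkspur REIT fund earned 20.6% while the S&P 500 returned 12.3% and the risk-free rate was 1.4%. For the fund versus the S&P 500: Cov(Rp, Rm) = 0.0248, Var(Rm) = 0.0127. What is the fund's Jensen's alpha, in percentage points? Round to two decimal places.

β = Cov / Var = 0.0248 / 0.0127 = 1.9528
E[R] = Rf + β(Rm − Rf) = 1.4% + 1.9528 × (12.3% − 1.4%) = 22.6855%
α = Rp − E[R] = 20.6% − 22.6855% = -2.0855

-2.09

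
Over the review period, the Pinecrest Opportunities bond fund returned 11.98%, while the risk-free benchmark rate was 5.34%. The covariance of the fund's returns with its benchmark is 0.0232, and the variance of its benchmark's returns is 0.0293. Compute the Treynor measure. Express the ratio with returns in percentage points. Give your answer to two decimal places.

β = Cov / Var = 0.0232 / 0.0293 = 0.7918
Treynor = (Rp − Rf) / β = (11.98% − 5.34%) / 0.7918 = 6.64 / 0.7918 = 8.3860

8.39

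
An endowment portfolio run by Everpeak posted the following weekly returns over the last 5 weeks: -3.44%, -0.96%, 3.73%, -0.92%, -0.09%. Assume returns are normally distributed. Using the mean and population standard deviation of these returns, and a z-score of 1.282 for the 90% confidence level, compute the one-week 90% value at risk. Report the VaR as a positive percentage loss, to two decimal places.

3.31

r̄ = (-3.44 − 0.96 + 3.73 − 0.92 − 0.09) / 5 = -0.3360%
Σ(r − r̄)² = (-3.44 − (-0.3360))² + (-0.96 − (-0.3360))² + (3.73 − (-0.3360))² + … = 26.9581
σ = √[26.9581 / 5] = 2.3220%
VaR = −(r̄ − z·σ) = −(-0.3360 − 1.282 × 2.3220) = −(-3.3128) = 3.3128%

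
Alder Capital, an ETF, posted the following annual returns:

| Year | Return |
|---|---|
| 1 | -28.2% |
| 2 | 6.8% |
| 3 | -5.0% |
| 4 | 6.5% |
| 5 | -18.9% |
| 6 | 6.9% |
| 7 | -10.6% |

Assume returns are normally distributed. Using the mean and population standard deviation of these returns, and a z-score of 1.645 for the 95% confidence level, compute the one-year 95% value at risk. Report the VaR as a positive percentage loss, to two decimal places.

Mean return r̄ = -42.50 / 7 = -6.0714%
Population std dev = √[1167.8743 / 7] = 12.9166%
VaR = −(r̄ − z·σ) = −(-6.0714 − 1.645 × 12.9166) = −(-27.3192) = 27.3192%

27.32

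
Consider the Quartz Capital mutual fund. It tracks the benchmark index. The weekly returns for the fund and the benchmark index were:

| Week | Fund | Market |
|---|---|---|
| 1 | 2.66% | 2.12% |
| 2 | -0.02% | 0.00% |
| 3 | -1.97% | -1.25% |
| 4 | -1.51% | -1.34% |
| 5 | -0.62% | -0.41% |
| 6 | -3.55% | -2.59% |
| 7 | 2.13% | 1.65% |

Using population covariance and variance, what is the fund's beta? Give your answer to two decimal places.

r̄p = -0.4114%,  r̄m = -0.2600%
Cov = Σ(rp − r̄p)(rm − r̄m) / 7 = 3.1914
Var(rm) = Σ(rm − r̄m)² / 7 = 2.4254
β = Cov / Var = 3.1914 / 2.4254 = 1.3158

1.32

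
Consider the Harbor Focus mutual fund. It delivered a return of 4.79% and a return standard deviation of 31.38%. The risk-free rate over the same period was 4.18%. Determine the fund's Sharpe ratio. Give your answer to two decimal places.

0.02

Sharpe = (Rp − Rf) / σp = (4.79% − 4.18%) / 31.38% = 0.61% / 31.38% = 0.0194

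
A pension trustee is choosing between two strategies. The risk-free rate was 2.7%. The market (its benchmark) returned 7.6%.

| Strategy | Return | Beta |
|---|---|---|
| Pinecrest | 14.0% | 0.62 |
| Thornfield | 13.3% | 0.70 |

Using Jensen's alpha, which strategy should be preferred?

Pinecrest

Pinecrest: α = 14.0% − [2.7% + 0.62 × (7.6% − 2.7%)] = 8.262
Thornfield: α = 13.3% − [2.7% + 0.70 × (7.6% − 2.7%)] = 7.170
Highest: Pinecrest (8.262).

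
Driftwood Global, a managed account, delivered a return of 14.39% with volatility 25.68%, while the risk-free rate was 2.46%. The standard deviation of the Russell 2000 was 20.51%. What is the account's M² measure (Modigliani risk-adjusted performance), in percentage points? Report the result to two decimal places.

Sharpe = (Rp − Rf) / σp = (14.39% − 2.46%) / 25.68% = 0.4646
M² = Rf + Sharpe × σm = 2.46% + 0.4646 × 20.51% = 11.9889%

11.99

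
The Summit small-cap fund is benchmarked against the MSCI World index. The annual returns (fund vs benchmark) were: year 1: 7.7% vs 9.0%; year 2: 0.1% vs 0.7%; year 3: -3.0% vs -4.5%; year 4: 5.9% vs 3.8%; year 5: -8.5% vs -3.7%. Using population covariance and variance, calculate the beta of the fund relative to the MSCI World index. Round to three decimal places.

1.082

r̄p = 0.4400%,  r̄m = 1.0600%
Cov = Σ(rp − r̄p)(rm − r̄m) / 5 = 26.8816
Var(rm) = Σ(rm − r̄m)² / 5 = 24.8504
β = Cov / Var = 26.8816 / 24.8504 = 1.0817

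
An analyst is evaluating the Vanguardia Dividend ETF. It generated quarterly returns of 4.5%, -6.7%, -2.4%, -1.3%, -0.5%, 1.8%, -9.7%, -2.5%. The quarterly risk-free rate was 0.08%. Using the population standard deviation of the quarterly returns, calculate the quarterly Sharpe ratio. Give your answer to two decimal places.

r̄ = (4.5 − 6.7 − 2.4 − 1.3 − 0.5 + 1.8 − 9.7 − 2.5) / 8 = -2.1000%
Σ(r − r̄)² = 141.1400; population σ = √(141.1400/8) = 4.2003%
Sharpe = (r̄ − rf) / σ = (-2.1000 − 0.08) / 4.2003 = -2.1800 / 4.2003 = -0.5190

-0.52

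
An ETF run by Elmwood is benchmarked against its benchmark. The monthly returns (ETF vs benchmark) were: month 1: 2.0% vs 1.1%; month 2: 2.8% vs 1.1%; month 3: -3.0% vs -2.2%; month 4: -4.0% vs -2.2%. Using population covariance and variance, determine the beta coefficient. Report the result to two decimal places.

1.79

r̄p = -0.5500%,  r̄m = -0.5500%
Cov = Σ(rp − r̄p)(rm − r̄m) / 4 = 4.8675
Var(rm) = Σ(rm − r̄m)² / 4 = 2.7225
β = Cov / Var = 4.8675 / 2.7225 = 1.7879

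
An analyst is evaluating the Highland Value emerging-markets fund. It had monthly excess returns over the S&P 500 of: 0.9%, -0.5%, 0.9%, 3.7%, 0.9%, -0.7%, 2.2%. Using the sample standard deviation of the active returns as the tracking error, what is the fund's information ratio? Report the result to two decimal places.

Mean return r̄ = 7.40 / 7 = 1.0571%
Sample std dev = √[13.8771 / 6] = 1.5208%
IR = r̄ / tracking error = 1.0571 / 1.5208 = 0.6951

0.70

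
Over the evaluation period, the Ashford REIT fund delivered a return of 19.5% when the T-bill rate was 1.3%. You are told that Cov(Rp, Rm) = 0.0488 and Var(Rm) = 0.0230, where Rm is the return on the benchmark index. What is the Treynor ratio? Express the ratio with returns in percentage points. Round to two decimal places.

8.58

β = Cov / Var = 0.0488 / 0.0230 = 2.1217
Treynor = (Rp − Rf) / β = (19.5% − 1.3%) / 2.1217 = 18.20 / 2.1217 = 8.5780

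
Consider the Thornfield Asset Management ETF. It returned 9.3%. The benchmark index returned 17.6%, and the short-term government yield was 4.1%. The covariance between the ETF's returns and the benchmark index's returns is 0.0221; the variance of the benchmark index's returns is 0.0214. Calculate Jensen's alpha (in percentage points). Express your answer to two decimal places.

β = Cov / Var = 0.0221 / 0.0214 = 1.0327
E[R] = Rf + β(Rm − Rf) = 4.1% + 1.0327 × (17.6% − 4.1%) = 18.0415%
α = Rp − E[R] = 9.3% − 18.0415% = -8.7415

-8.74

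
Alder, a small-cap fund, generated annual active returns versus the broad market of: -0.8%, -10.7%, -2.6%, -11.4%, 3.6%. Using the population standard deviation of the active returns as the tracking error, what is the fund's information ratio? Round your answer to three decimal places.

-0.754

μ = (-0.8 − 10.7 − 2.6 − 11.4 + 3.6) / 5 = -4.3800%
Population std dev = √[168.8880 / 5] = 5.8118%
IR = μ / tracking error = -4.3800 / 5.8118 = -0.7536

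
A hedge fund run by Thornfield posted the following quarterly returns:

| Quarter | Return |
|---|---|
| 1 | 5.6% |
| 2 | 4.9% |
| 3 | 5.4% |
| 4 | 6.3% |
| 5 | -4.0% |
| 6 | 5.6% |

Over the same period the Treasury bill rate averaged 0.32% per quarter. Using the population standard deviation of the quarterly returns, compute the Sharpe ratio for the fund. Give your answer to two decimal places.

1.02

Mean return μ = 23.80 / 6 = 3.9667%
Σ(r − μ)² = (5.6 − 3.9667)² + (4.9 − 3.9667)² + … = 77.1733
population σ = √(77.1733 / 6) = √12.8622 = 3.5864%
Sharpe = (μ − rf) / σ = (3.9667 − 0.32) / 3.5864 = 3.6467 / 3.5864 = 1.0168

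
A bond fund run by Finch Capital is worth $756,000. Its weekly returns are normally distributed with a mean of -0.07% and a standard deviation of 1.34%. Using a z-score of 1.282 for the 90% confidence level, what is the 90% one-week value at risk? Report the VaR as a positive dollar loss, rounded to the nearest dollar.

$13,516

Return at the 90% tail: μ − z·σ = -0.07% − 1.282 × 1.34% = -0.07 − 1.71788 = -1.78788%
VaR = −(-1.78788%) × $756,000 = 1.78788% × $756,000 = $13,516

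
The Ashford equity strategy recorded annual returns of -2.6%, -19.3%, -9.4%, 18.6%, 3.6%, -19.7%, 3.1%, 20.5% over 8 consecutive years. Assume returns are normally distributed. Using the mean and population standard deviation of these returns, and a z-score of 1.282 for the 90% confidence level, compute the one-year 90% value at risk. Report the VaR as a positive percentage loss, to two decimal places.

19.01

r̄ = (-2.6 − 19.3 − 9.4 + 18.6 + 3.6 − 19.7 + 3.1 + 20.5) / 8 = -0.6500%
Σ(r − r̄)² = 1641.1000; population σ = √(1641.1000/8) = 14.3226%
VaR = −(r̄ − z·σ) = −(-0.6500 − 1.282 × 14.3226) = −(-19.0116) = 19.0116%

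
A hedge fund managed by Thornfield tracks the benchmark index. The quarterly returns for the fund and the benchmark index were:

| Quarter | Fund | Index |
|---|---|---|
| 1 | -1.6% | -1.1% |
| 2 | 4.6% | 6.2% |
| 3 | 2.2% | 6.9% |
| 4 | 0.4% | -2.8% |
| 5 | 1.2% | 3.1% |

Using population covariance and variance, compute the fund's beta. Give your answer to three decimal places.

r̄p = 1.3600%,  r̄m = 2.4600%
Cov = Σ(rp − r̄p)(rm − r̄m) / 5 = 6.2664
Var(rm) = Σ(rm − r̄m)² / 5 = 14.8904
β = Cov / Var = 6.2664 / 14.8904 = 0.4208

0.421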